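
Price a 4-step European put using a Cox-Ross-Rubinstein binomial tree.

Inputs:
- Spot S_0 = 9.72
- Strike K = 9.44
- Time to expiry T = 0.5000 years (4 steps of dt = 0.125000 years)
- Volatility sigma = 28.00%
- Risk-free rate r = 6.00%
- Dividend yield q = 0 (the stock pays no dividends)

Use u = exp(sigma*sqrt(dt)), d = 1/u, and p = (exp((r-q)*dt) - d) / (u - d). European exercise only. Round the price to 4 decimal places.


Answer: Price = V(0,0) = 0.4947

Derivation:
dt = T/N = 0.125000
u = exp(sigma*sqrt(dt)) = 1.104061; d = 1/u = 0.905747
p = (exp((r-q)*dt) - d) / (u - d) = 0.513233
Discount per step: exp(-r*dt) = 0.992528
Stock lattice S(k, i) with i counting down-moves:
  k=0: S(0,0) = 9.7200
  k=1: S(1,0) = 10.7315; S(1,1) = 8.8039
  k=2: S(2,0) = 11.8482; S(2,1) = 9.7200; S(2,2) = 7.9741
  k=3: S(3,0) = 13.0811; S(3,1) = 10.7315; S(3,2) = 8.8039; S(3,3) = 7.2225
  k=4: S(4,0) = 14.4424; S(4,1) = 11.8482; S(4,2) = 9.7200; S(4,3) = 7.9741; S(4,4) = 6.5418
Terminal payoffs V(N, i) = max(K - S_T, 0):
  V(4,0) = 0.000000; V(4,1) = 0.000000; V(4,2) = 0.000000; V(4,3) = 1.465924; V(4,4) = 2.898243
Backward induction: V(k, i) = exp(-r*dt) * [p * V(k+1, i) + (1-p) * V(k+1, i+1)].
  V(3,0) = exp(-r*dt) * [p*0.000000 + (1-p)*0.000000] = 0.000000
  V(3,1) = exp(-r*dt) * [p*0.000000 + (1-p)*0.000000] = 0.000000
  V(3,2) = exp(-r*dt) * [p*0.000000 + (1-p)*1.465924] = 0.708233
  V(3,3) = exp(-r*dt) * [p*1.465924 + (1-p)*2.898243] = 2.146968
  V(2,0) = exp(-r*dt) * [p*0.000000 + (1-p)*0.000000] = 0.000000
  V(2,1) = exp(-r*dt) * [p*0.000000 + (1-p)*0.708233] = 0.342169
  V(2,2) = exp(-r*dt) * [p*0.708233 + (1-p)*2.146968] = 1.398037
  V(1,0) = exp(-r*dt) * [p*0.000000 + (1-p)*0.342169] = 0.165312
  V(1,1) = exp(-r*dt) * [p*0.342169 + (1-p)*1.398037] = 0.849734
  V(0,0) = exp(-r*dt) * [p*0.165312 + (1-p)*0.849734] = 0.494742


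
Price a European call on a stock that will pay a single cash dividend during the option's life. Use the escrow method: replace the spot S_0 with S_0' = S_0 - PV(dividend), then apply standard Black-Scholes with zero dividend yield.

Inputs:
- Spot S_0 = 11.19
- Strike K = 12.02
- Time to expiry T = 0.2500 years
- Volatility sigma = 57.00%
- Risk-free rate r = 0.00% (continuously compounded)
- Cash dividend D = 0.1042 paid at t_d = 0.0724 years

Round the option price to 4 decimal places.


PV(D) = D * exp(-r * t_d) = 0.1042 * 1.00000000 = 0.10420000
S_0' = S_0 - PV(D) = 11.1900 - 0.10420000 = 11.08580000
d1 = (ln(S_0'/K) + (r + sigma^2/2)*T) / (sigma*sqrt(T)) = -0.14138393
d2 = d1 - sigma*sqrt(T) = -0.42638393
exp(-rT) = 1.00000000
N(d1) = 0.44378333; N(d2) = 0.33491406
C = S_0' * N(d1) - K * exp(-rT) * N(d2) = 11.08580000 * 0.44378333 - 12.0200 * 1.00000000 * 0.33491406 = 0.8940

Answer: Price = 0.8940


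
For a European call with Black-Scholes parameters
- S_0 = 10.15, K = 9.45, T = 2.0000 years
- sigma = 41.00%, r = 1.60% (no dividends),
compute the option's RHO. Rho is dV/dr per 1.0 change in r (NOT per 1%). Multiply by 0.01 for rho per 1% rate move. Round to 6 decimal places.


d1 = 0.4683443535; d2 = -0.1114832071
phi(d1) = 0.3575029197; exp(-qT) = 1.0000000000; exp(-rT) = 0.9685065821
N(d2) = 0.4556165907
Rho = K*T*exp(-rT)*N(d2) = 9.4500 * 2.0000 * 0.9685065821 * 0.4556165907 = 8.339959

Answer: Rho = 8.339959


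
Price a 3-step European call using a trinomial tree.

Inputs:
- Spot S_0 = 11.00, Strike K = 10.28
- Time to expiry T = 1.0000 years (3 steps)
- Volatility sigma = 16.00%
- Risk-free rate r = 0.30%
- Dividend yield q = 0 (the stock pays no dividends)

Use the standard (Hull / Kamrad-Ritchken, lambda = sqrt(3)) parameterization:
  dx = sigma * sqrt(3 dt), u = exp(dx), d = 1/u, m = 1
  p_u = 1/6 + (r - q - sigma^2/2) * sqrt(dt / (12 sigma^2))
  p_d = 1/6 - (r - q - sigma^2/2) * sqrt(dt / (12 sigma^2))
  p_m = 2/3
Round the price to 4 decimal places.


Answer: Price = V(0,0) = 1.1392

Derivation:
dt = T/N = 0.333333; dx = sigma*sqrt(3*dt) = 0.160000
u = exp(dx) = 1.173511; d = 1/u = 0.852144
p_u = 0.156458, p_m = 0.666667, p_d = 0.176875
Discount per step: exp(-r*dt) = 0.999000
Stock lattice S(k, j) with j the centered position index:
  k=0: S(0,+0) = 11.0000
  k=1: S(1,-1) = 9.3736; S(1,+0) = 11.0000; S(1,+1) = 12.9086
  k=2: S(2,-2) = 7.9876; S(2,-1) = 9.3736; S(2,+0) = 11.0000; S(2,+1) = 12.9086; S(2,+2) = 15.1484
  k=3: S(3,-3) = 6.8066; S(3,-2) = 7.9876; S(3,-1) = 9.3736; S(3,+0) = 11.0000; S(3,+1) = 12.9086; S(3,+2) = 15.1484; S(3,+3) = 17.7768
Terminal payoffs V(N, j) = max(S_T - K, 0):
  V(3,-3) = 0.000000; V(3,-2) = 0.000000; V(3,-1) = 0.000000; V(3,+0) = 0.720000; V(3,+1) = 2.628620; V(3,+2) = 4.868405; V(3,+3) = 7.496818
Backward induction: V(k, j) = exp(-r*dt) * [p_u * V(k+1, j+1) + p_m * V(k+1, j) + p_d * V(k+1, j-1)]
  V(2,-2) = exp(-r*dt) * [p_u*0.000000 + p_m*0.000000 + p_d*0.000000] = 0.000000
  V(2,-1) = exp(-r*dt) * [p_u*0.720000 + p_m*0.000000 + p_d*0.000000] = 0.112537
  V(2,+0) = exp(-r*dt) * [p_u*2.628620 + p_m*0.720000 + p_d*0.000000] = 0.890379
  V(2,+1) = exp(-r*dt) * [p_u*4.868405 + p_m*2.628620 + p_d*0.720000] = 2.638826
  V(2,+2) = exp(-r*dt) * [p_u*7.496818 + p_m*4.868405 + p_d*2.628620] = 4.878599
  V(1,-1) = exp(-r*dt) * [p_u*0.890379 + p_m*0.112537 + p_d*0.000000] = 0.214118
  V(1,+0) = exp(-r*dt) * [p_u*2.638826 + p_m*0.890379 + p_d*0.112537] = 1.025331
  V(1,+1) = exp(-r*dt) * [p_u*4.878599 + p_m*2.638826 + p_d*0.890379] = 2.677322
  V(0,+0) = exp(-r*dt) * [p_u*2.677322 + p_m*1.025331 + p_d*0.214118] = 1.139176


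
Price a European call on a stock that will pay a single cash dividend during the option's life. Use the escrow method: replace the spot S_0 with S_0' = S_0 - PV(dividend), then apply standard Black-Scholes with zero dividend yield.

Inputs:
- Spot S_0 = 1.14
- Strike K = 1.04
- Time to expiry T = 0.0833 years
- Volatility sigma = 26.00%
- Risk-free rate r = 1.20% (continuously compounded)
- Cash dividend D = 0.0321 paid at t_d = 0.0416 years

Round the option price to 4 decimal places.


Answer: Price = 0.0777

Derivation:
PV(D) = D * exp(-r * t_d) = 0.0321 * 0.99950092 = 0.03208398
S_0' = S_0 - PV(D) = 1.1400 - 0.03208398 = 1.10791602
d1 = (ln(S_0'/K) + (r + sigma^2/2)*T) / (sigma*sqrt(T)) = 0.89385330
d2 = d1 - sigma*sqrt(T) = 0.81881277
exp(-rT) = 0.99900090
N(d1) = 0.81429981; N(d2) = 0.79355338
C = S_0' * N(d1) - K * exp(-rT) * N(d2) = 1.10791602 * 0.81429981 - 1.0400 * 0.99900090 * 0.79355338 = 0.0777


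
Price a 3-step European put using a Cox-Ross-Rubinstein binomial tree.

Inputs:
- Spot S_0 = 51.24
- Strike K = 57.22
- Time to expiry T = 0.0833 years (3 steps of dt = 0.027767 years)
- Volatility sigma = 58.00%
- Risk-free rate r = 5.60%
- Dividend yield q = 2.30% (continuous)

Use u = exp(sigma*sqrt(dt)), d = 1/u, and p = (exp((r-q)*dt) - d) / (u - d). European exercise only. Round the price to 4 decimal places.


dt = T/N = 0.027767
u = exp(sigma*sqrt(dt)) = 1.101472; d = 1/u = 0.907876
p = (exp((r-q)*dt) - d) / (u - d) = 0.480592
Discount per step: exp(-r*dt) = 0.998446
Stock lattice S(k, i) with i counting down-moves:
  k=0: S(0,0) = 51.2400
  k=1: S(1,0) = 56.4394; S(1,1) = 46.5196
  k=2: S(2,0) = 62.1664; S(2,1) = 51.2400; S(2,2) = 42.2340
  k=3: S(3,0) = 68.4746; S(3,1) = 56.4394; S(3,2) = 46.5196; S(3,3) = 38.3432
Terminal payoffs V(N, i) = max(K - S_T, 0):
  V(3,0) = 0.000000; V(3,1) = 0.780582; V(3,2) = 10.700427; V(3,3) = 18.876751
Backward induction: V(k, i) = exp(-r*dt) * [p * V(k+1, i) + (1-p) * V(k+1, i+1)].
  V(2,0) = exp(-r*dt) * [p*0.000000 + (1-p)*0.780582] = 0.404811
  V(2,1) = exp(-r*dt) * [p*0.780582 + (1-p)*10.700427] = 5.923809
  V(2,2) = exp(-r*dt) * [p*10.700427 + (1-p)*18.876751] = 14.924050
  V(1,0) = exp(-r*dt) * [p*0.404811 + (1-p)*5.923809] = 3.266339
  V(1,1) = exp(-r*dt) * [p*5.923809 + (1-p)*14.924050] = 10.582137
  V(0,0) = exp(-r*dt) * [p*3.266339 + (1-p)*10.582137] = 7.055242

Answer: Price = V(0,0) = 7.0552


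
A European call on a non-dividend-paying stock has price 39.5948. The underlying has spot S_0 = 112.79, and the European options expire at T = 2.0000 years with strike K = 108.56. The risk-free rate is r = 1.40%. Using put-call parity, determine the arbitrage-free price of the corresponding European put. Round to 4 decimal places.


Put-call parity: C - P = S_0 * exp(-qT) - K * exp(-rT).
S_0 * exp(-qT) = 112.7900 * 1.00000000 = 112.79000000
K * exp(-rT) = 108.5600 * 0.97238837 = 105.56248110
P = C - S*exp(-qT) + K*exp(-rT)
P = 39.5948 - 112.79000000 + 105.56248110 = 32.3673

Answer: Put price = 32.3673


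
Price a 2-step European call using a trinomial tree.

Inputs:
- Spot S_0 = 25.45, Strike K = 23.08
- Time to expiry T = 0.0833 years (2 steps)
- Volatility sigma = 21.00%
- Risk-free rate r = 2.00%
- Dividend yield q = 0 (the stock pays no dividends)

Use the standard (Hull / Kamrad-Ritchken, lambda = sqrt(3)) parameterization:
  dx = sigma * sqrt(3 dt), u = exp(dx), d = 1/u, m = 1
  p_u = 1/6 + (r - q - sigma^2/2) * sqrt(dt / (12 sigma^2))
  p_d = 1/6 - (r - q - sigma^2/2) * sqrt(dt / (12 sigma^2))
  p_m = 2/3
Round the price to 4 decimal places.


dt = T/N = 0.041650; dx = sigma*sqrt(3*dt) = 0.074231
u = exp(dx) = 1.077056; d = 1/u = 0.928457
p_u = 0.166092, p_m = 0.666667, p_d = 0.167242
Discount per step: exp(-r*dt) = 0.999167
Stock lattice S(k, j) with j the centered position index:
  k=0: S(0,+0) = 25.4500
  k=1: S(1,-1) = 23.6292; S(1,+0) = 25.4500; S(1,+1) = 27.4111
  k=2: S(2,-2) = 21.9387; S(2,-1) = 23.6292; S(2,+0) = 25.4500; S(2,+1) = 27.4111; S(2,+2) = 29.5233
Terminal payoffs V(N, j) = max(S_T - K, 0):
  V(2,-2) = 0.000000; V(2,-1) = 0.549227; V(2,+0) = 2.370000; V(2,+1) = 4.331074; V(2,+2) = 6.443261
Backward induction: V(k, j) = exp(-r*dt) * [p_u * V(k+1, j+1) + p_m * V(k+1, j) + p_d * V(k+1, j-1)]
  V(1,-1) = exp(-r*dt) * [p_u*2.370000 + p_m*0.549227 + p_d*0.000000] = 0.759156
  V(1,+0) = exp(-r*dt) * [p_u*4.331074 + p_m*2.370000 + p_d*0.549227] = 2.389218
  V(1,+1) = exp(-r*dt) * [p_u*6.443261 + p_m*4.331074 + p_d*2.370000] = 4.350292
  V(0,+0) = exp(-r*dt) * [p_u*4.350292 + p_m*2.389218 + p_d*0.759156] = 2.440287

Answer: Price = V(0,0) = 2.4403


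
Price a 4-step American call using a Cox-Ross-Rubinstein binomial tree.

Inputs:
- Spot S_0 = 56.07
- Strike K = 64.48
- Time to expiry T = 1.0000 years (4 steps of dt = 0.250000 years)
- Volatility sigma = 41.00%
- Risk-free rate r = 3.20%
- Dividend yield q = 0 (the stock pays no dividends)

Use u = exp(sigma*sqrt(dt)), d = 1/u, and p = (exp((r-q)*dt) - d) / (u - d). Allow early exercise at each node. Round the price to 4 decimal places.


dt = T/N = 0.250000
u = exp(sigma*sqrt(dt)) = 1.227525; d = 1/u = 0.814647
p = (exp((r-q)*dt) - d) / (u - d) = 0.468383
Discount per step: exp(-r*dt) = 0.992032
Stock lattice S(k, i) with i counting down-moves:
  k=0: S(0,0) = 56.0700
  k=1: S(1,0) = 68.8273; S(1,1) = 45.6773
  k=2: S(2,0) = 84.4873; S(2,1) = 56.0700; S(2,2) = 37.2109
  k=3: S(3,0) = 103.7102; S(3,1) = 68.8273; S(3,2) = 45.6773; S(3,3) = 30.3137
  k=4: S(4,0) = 127.3069; S(4,1) = 84.4873; S(4,2) = 56.0700; S(4,3) = 37.2109; S(4,4) = 24.6950
Terminal payoffs V(N, i) = max(S_T - K, 0):
  V(4,0) = 62.826926; V(4,1) = 20.007273; V(4,2) = 0.000000; V(4,3) = 0.000000; V(4,4) = 0.000000
Backward induction: V(k, i) = exp(-r*dt) * [p * V(k+1, i) + (1-p) * V(k+1, i+1)]; then take max(V_cont, immediate exercise) for American.
  V(3,0) = exp(-r*dt) * [p*62.826926 + (1-p)*20.007273] = 39.744028; exercise = 39.230246; V(3,0) = max -> 39.744028
  V(3,1) = exp(-r*dt) * [p*20.007273 + (1-p)*0.000000] = 9.296390; exercise = 4.347330; V(3,1) = max -> 9.296390
  V(3,2) = exp(-r*dt) * [p*0.000000 + (1-p)*0.000000] = 0.000000; exercise = 0.000000; V(3,2) = max -> 0.000000
  V(3,3) = exp(-r*dt) * [p*0.000000 + (1-p)*0.000000] = 0.000000; exercise = 0.000000; V(3,3) = max -> 0.000000
  V(2,0) = exp(-r*dt) * [p*39.744028 + (1-p)*9.296390] = 23.369826; exercise = 20.007273; V(2,0) = max -> 23.369826
  V(2,1) = exp(-r*dt) * [p*9.296390 + (1-p)*0.000000] = 4.319573; exercise = 0.000000; V(2,1) = max -> 4.319573
  V(2,2) = exp(-r*dt) * [p*0.000000 + (1-p)*0.000000] = 0.000000; exercise = 0.000000; V(2,2) = max -> 0.000000
  V(1,0) = exp(-r*dt) * [p*23.369826 + (1-p)*4.319573] = 13.136864; exercise = 4.347330; V(1,0) = max -> 13.136864
  V(1,1) = exp(-r*dt) * [p*4.319573 + (1-p)*0.000000] = 2.007092; exercise = 0.000000; V(1,1) = max -> 2.007092
  V(0,0) = exp(-r*dt) * [p*13.136864 + (1-p)*2.007092] = 7.162554; exercise = 0.000000; V(0,0) = max -> 7.162554

Answer: Price = V(0,0) = 7.1626


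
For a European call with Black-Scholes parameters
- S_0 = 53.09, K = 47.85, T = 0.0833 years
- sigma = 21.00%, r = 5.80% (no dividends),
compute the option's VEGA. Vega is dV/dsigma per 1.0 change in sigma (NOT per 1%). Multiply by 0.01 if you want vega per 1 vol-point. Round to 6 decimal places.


Answer: Vega = 1.157076

Derivation:
d1 = 1.8245548156; d2 = 1.7639451629
phi(d1) = 0.0755138897; exp(-qT) = 1.0000000000; exp(-rT) = 0.9951802524
Vega = S * exp(-qT) * phi(d1) * sqrt(T) = 53.0900 * 1.0000000000 * 0.0755138897 * 0.2886173938 = 1.157076


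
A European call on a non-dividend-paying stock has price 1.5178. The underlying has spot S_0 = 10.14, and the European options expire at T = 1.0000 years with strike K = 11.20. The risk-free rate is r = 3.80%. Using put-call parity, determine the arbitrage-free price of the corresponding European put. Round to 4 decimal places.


Answer: Put price = 2.1602

Derivation:
Put-call parity: C - P = S_0 * exp(-qT) - K * exp(-rT).
S_0 * exp(-qT) = 10.1400 * 1.00000000 = 10.14000000
K * exp(-rT) = 11.2000 * 0.96271294 = 10.78238494
P = C - S*exp(-qT) + K*exp(-rT)
P = 1.5178 - 10.14000000 + 10.78238494 = 2.1602


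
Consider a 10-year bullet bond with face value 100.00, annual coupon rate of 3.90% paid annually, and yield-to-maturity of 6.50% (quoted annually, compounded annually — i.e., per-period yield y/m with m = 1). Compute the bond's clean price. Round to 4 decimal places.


Answer: Price = 81.3090

Derivation:
Coupon per period c = face * coupon_rate / m = 3.900000
Periods per year m = 1; per-period yield y/m = 0.065000
Number of cashflows N = 10
Cashflows (t years, CF_t, discount factor 1/(1+y/m)^(m*t), PV):
  t = 1.0000: CF_t = 3.900000, DF = 0.938967, PV = 3.661972
  t = 2.0000: CF_t = 3.900000, DF = 0.881659, PV = 3.438471
  t = 3.0000: CF_t = 3.900000, DF = 0.827849, PV = 3.228611
  t = 4.0000: CF_t = 3.900000, DF = 0.777323, PV = 3.031560
  t = 5.0000: CF_t = 3.900000, DF = 0.729881, PV = 2.846535
  t = 6.0000: CF_t = 3.900000, DF = 0.685334, PV = 2.672803
  t = 7.0000: CF_t = 3.900000, DF = 0.643506, PV = 2.509674
  t = 8.0000: CF_t = 3.900000, DF = 0.604231, PV = 2.356502
  t = 9.0000: CF_t = 3.900000, DF = 0.567353, PV = 2.212678
  t = 10.0000: CF_t = 103.900000, DF = 0.532726, PV = 55.350235
Price P = sum_t PV_t = 81.309041


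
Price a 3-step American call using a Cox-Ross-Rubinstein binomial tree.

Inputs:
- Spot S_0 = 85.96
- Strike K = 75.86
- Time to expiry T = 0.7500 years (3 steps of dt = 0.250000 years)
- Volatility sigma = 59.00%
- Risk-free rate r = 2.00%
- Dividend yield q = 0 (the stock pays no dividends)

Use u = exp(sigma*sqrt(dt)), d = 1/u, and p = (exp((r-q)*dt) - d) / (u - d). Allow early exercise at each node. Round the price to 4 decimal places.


Answer: Price = V(0,0) = 23.2650

Derivation:
dt = T/N = 0.250000
u = exp(sigma*sqrt(dt)) = 1.343126; d = 1/u = 0.744532
p = (exp((r-q)*dt) - d) / (u - d) = 0.435154
Discount per step: exp(-r*dt) = 0.995012
Stock lattice S(k, i) with i counting down-moves:
  k=0: S(0,0) = 85.9600
  k=1: S(1,0) = 115.4551; S(1,1) = 63.9999
  k=2: S(2,0) = 155.0708; S(2,1) = 85.9600; S(2,2) = 47.6500
  k=3: S(3,0) = 208.2797; S(3,1) = 115.4551; S(3,2) = 63.9999; S(3,3) = 35.4769
Terminal payoffs V(N, i) = max(S_T - K, 0):
  V(3,0) = 132.419738; V(3,1) = 39.595142; V(3,2) = 0.000000; V(3,3) = 0.000000
Backward induction: V(k, i) = exp(-r*dt) * [p * V(k+1, i) + (1-p) * V(k+1, i+1)]; then take max(V_cont, immediate exercise) for American.
  V(2,0) = exp(-r*dt) * [p*132.419738 + (1-p)*39.595142] = 79.589198; exercise = 79.210844; V(2,0) = max -> 79.589198
  V(2,1) = exp(-r*dt) * [p*39.595142 + (1-p)*0.000000] = 17.144051; exercise = 10.100000; V(2,1) = max -> 17.144051
  V(2,2) = exp(-r*dt) * [p*0.000000 + (1-p)*0.000000] = 0.000000; exercise = 0.000000; V(2,2) = max -> 0.000000
  V(1,0) = exp(-r*dt) * [p*79.589198 + (1-p)*17.144051] = 44.096275; exercise = 39.595142; V(1,0) = max -> 44.096275
  V(1,1) = exp(-r*dt) * [p*17.144051 + (1-p)*0.000000] = 7.423095; exercise = 0.000000; V(1,1) = max -> 7.423095
  V(0,0) = exp(-r*dt) * [p*44.096275 + (1-p)*7.423095] = 23.264961; exercise = 10.100000; V(0,0) = max -> 23.264961


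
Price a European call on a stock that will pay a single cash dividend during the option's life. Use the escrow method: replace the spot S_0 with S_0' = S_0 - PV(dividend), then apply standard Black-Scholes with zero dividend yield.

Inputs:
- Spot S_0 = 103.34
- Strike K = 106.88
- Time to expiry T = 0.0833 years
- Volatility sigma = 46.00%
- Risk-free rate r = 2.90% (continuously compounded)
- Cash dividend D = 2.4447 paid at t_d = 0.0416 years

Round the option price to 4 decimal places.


Answer: Price = 3.0965

Derivation:
PV(D) = D * exp(-r * t_d) = 2.4447 * 0.99879433 = 2.44175249
S_0' = S_0 - PV(D) = 103.3400 - 2.44175249 = 100.89824751
d1 = (ln(S_0'/K) + (r + sigma^2/2)*T) / (sigma*sqrt(T)) = -0.34923105
d2 = d1 - sigma*sqrt(T) = -0.48199505
exp(-rT) = 0.99758722
N(d1) = 0.36345793; N(d2) = 0.31490473
C = S_0' * N(d1) - K * exp(-rT) * N(d2) = 100.89824751 * 0.36345793 - 106.8800 * 0.99758722 * 0.31490473 = 3.0965


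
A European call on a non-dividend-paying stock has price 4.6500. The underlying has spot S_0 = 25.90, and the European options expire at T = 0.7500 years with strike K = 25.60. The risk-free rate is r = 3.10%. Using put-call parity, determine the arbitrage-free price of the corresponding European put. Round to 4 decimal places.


Answer: Put price = 3.7617

Derivation:
Put-call parity: C - P = S_0 * exp(-qT) - K * exp(-rT).
S_0 * exp(-qT) = 25.9000 * 1.00000000 = 25.90000000
K * exp(-rT) = 25.6000 * 0.97701820 = 25.01166589
P = C - S*exp(-qT) + K*exp(-rT)
P = 4.6500 - 25.90000000 + 25.01166589 = 3.7617


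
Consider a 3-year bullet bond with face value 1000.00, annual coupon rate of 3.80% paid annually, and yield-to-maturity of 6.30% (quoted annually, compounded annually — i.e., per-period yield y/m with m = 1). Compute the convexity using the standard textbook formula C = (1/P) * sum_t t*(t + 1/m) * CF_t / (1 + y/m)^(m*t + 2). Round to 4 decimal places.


Answer: Convexity = 10.0896

Derivation:
Coupon per period c = face * coupon_rate / m = 38.000000
Periods per year m = 1; per-period yield y/m = 0.063000
Number of cashflows N = 3
Cashflows (t years, CF_t, discount factor 1/(1+y/m)^(m*t), PV):
  t = 1.0000: CF_t = 38.000000, DF = 0.940734, PV = 35.747883
  t = 2.0000: CF_t = 38.000000, DF = 0.884980, PV = 33.629241
  t = 3.0000: CF_t = 1038.000000, DF = 0.832531, PV = 864.166765
Price P = sum_t PV_t = 933.543890
Convexity numerator sum_t t*(t + 1/m) * CF_t / (1+y/m)^(m*t + 2):
  t = 1.0000: term = 63.272326
  t = 2.0000: term = 178.567241
  t = 3.0000: term = 9177.243964
Convexity = (1/P) * sum = 9419.083531 / 933.543890 = 10.089599


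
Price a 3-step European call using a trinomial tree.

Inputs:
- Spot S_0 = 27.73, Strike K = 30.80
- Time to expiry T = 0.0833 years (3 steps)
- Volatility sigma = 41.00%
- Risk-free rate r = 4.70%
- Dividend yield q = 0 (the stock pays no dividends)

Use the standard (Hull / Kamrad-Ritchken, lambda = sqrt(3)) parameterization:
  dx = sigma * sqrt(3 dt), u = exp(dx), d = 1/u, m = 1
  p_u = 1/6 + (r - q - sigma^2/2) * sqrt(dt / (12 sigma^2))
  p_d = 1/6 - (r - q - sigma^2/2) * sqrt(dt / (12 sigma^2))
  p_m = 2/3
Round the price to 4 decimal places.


dt = T/N = 0.027767; dx = sigma*sqrt(3*dt) = 0.118333
u = exp(dx) = 1.125619; d = 1/u = 0.888400
p_u = 0.162320, p_m = 0.666667, p_d = 0.171014
Discount per step: exp(-r*dt) = 0.998696
Stock lattice S(k, j) with j the centered position index:
  k=0: S(0,+0) = 27.7300
  k=1: S(1,-1) = 24.6353; S(1,+0) = 27.7300; S(1,+1) = 31.2134
  k=2: S(2,-2) = 21.8860; S(2,-1) = 24.6353; S(2,+0) = 27.7300; S(2,+1) = 31.2134; S(2,+2) = 35.1344
  k=3: S(3,-3) = 19.4436; S(3,-2) = 21.8860; S(3,-1) = 24.6353; S(3,+0) = 27.7300; S(3,+1) = 31.2134; S(3,+2) = 35.1344; S(3,+3) = 39.5480
Terminal payoffs V(N, j) = max(S_T - K, 0):
  V(3,-3) = 0.000000; V(3,-2) = 0.000000; V(3,-1) = 0.000000; V(3,+0) = 0.000000; V(3,+1) = 0.413416; V(3,+2) = 4.334415; V(3,+3) = 8.747966
Backward induction: V(k, j) = exp(-r*dt) * [p_u * V(k+1, j+1) + p_m * V(k+1, j) + p_d * V(k+1, j-1)]
  V(2,-2) = exp(-r*dt) * [p_u*0.000000 + p_m*0.000000 + p_d*0.000000] = 0.000000
  V(2,-1) = exp(-r*dt) * [p_u*0.000000 + p_m*0.000000 + p_d*0.000000] = 0.000000
  V(2,+0) = exp(-r*dt) * [p_u*0.413416 + p_m*0.000000 + p_d*0.000000] = 0.067018
  V(2,+1) = exp(-r*dt) * [p_u*4.334415 + p_m*0.413416 + p_d*0.000000] = 0.977895
  V(2,+2) = exp(-r*dt) * [p_u*8.747966 + p_m*4.334415 + p_d*0.413416] = 4.374565
  V(1,-1) = exp(-r*dt) * [p_u*0.067018 + p_m*0.000000 + p_d*0.000000] = 0.010864
  V(1,+0) = exp(-r*dt) * [p_u*0.977895 + p_m*0.067018 + p_d*0.000000] = 0.203145
  V(1,+1) = exp(-r*dt) * [p_u*4.374565 + p_m*0.977895 + p_d*0.067018] = 1.371678
  V(0,+0) = exp(-r*dt) * [p_u*1.371678 + p_m*0.203145 + p_d*0.010864] = 0.359469

Answer: Price = V(0,0) = 0.3595


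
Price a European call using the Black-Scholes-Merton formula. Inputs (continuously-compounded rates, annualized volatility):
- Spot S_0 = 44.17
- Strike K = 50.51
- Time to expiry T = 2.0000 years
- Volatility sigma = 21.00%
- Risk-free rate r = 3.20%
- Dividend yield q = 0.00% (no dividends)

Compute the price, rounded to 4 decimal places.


d1 = (ln(S/K) + (r - q + 0.5*sigma^2) * T) / (sigma * sqrt(T)) = -0.08763245
d2 = d1 - sigma * sqrt(T) = -0.38461730
exp(-rT) = 0.93800500; exp(-qT) = 1.00000000
C = S_0 * exp(-qT) * N(d1) - K * exp(-rT) * N(d2)
N(d1) = 0.46508440; N(d2) = 0.35026049
C = 44.1700 * 1.00000000 * 0.46508440 - 50.5100 * 0.93800500 * 0.35026049 = 3.9479

Answer: Price = 3.9479


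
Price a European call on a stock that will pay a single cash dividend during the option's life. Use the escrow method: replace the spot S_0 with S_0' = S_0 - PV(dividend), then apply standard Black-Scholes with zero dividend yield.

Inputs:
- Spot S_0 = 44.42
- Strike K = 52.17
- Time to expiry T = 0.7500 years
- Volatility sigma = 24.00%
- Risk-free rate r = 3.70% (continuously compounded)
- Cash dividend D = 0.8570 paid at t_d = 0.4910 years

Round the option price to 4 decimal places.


Answer: Price = 1.3177

Derivation:
PV(D) = D * exp(-r * t_d) = 0.8570 * 0.98199703 = 0.84157145
S_0' = S_0 - PV(D) = 44.4200 - 0.84157145 = 43.57842855
d1 = (ln(S_0'/K) + (r + sigma^2/2)*T) / (sigma*sqrt(T)) = -0.62832716
d2 = d1 - sigma*sqrt(T) = -0.83617325
exp(-rT) = 0.97263149
N(d1) = 0.26489482; N(d2) = 0.20152872
C = S_0' * N(d1) - K * exp(-rT) * N(d2) = 43.57842855 * 0.26489482 - 52.1700 * 0.97263149 * 0.20152872 = 1.3177


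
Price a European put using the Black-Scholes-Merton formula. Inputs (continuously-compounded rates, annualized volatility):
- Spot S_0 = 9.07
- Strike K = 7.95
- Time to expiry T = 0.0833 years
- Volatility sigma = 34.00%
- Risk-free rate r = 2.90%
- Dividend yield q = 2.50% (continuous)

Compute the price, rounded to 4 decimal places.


Answer: Price = 0.0342

Derivation:
d1 = (ln(S/K) + (r - q + 0.5*sigma^2) * T) / (sigma * sqrt(T)) = 1.39558133
d2 = d1 - sigma * sqrt(T) = 1.29745141
exp(-rT) = 0.99758722; exp(-qT) = 0.99791967
P = K * exp(-rT) * N(-d2) - S_0 * exp(-qT) * N(-d1)
N(-d1) = 0.08142030; N(-d2) = 0.09723796
P = 7.9500 * 0.99758722 * 0.09723796 - 9.0700 * 0.99791967 * 0.08142030 = 0.0342


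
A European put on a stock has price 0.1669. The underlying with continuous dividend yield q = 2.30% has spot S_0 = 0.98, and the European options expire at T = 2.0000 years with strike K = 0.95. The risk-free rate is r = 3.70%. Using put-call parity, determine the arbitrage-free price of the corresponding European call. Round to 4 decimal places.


Put-call parity: C - P = S_0 * exp(-qT) - K * exp(-rT).
S_0 * exp(-qT) = 0.9800 * 0.95504196 = 0.93594112
K * exp(-rT) = 0.9500 * 0.92867169 = 0.88223811
C = P + S*exp(-qT) - K*exp(-rT)
C = 0.1669 + 0.93594112 - 0.88223811 = 0.2206

Answer: Call price = 0.2206


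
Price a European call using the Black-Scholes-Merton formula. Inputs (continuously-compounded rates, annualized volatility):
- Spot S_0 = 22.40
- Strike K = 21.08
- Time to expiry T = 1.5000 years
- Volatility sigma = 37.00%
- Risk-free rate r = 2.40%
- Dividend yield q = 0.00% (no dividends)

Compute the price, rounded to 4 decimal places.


d1 = (ln(S/K) + (r - q + 0.5*sigma^2) * T) / (sigma * sqrt(T)) = 0.44005025
d2 = d1 - sigma * sqrt(T) = -0.01310535
exp(-rT) = 0.96464029; exp(-qT) = 1.00000000
C = S_0 * exp(-qT) * N(d1) - K * exp(-rT) * N(d2)
N(d1) = 0.67004964; N(d2) = 0.49477187
C = 22.4000 * 1.00000000 * 0.67004964 - 21.0800 * 0.96464029 * 0.49477187 = 4.9481

Answer: Price = 4.9481


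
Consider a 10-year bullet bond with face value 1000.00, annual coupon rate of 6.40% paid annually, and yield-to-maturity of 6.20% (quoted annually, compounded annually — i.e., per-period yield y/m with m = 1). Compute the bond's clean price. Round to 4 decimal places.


Coupon per period c = face * coupon_rate / m = 64.000000
Periods per year m = 1; per-period yield y/m = 0.062000
Number of cashflows N = 10
Cashflows (t years, CF_t, discount factor 1/(1+y/m)^(m*t), PV):
  t = 1.0000: CF_t = 64.000000, DF = 0.941620, PV = 60.263653
  t = 2.0000: CF_t = 64.000000, DF = 0.886647, PV = 56.745436
  t = 3.0000: CF_t = 64.000000, DF = 0.834885, PV = 53.432614
  t = 4.0000: CF_t = 64.000000, DF = 0.786144, PV = 50.313196
  t = 5.0000: CF_t = 64.000000, DF = 0.740248, PV = 47.375891
  t = 6.0000: CF_t = 64.000000, DF = 0.697032, PV = 44.610067
  t = 7.0000: CF_t = 64.000000, DF = 0.656339, PV = 42.005713
  t = 8.0000: CF_t = 64.000000, DF = 0.618022, PV = 39.553402
  t = 9.0000: CF_t = 64.000000, DF = 0.581942, PV = 37.244258
  t = 10.0000: CF_t = 1064.000000, DF = 0.547968, PV = 583.037462
Price P = sum_t PV_t = 1014.581692

Answer: Price = 1014.5817


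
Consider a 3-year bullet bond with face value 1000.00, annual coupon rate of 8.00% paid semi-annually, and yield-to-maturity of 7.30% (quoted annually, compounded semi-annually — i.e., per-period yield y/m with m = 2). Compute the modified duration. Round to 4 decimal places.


Answer: Modified duration = 2.6327

Derivation:
Coupon per period c = face * coupon_rate / m = 40.000000
Periods per year m = 2; per-period yield y/m = 0.036500
Number of cashflows N = 6
Cashflows (t years, CF_t, discount factor 1/(1+y/m)^(m*t), PV):
  t = 0.5000: CF_t = 40.000000, DF = 0.964785, PV = 38.591413
  t = 1.0000: CF_t = 40.000000, DF = 0.930811, PV = 37.232430
  t = 1.5000: CF_t = 40.000000, DF = 0.898033, PV = 35.921302
  t = 2.0000: CF_t = 40.000000, DF = 0.866409, PV = 34.656346
  t = 2.5000: CF_t = 40.000000, DF = 0.835898, PV = 33.435934
  t = 3.0000: CF_t = 1040.000000, DF = 0.806462, PV = 838.720968
Price P = sum_t PV_t = 1018.558393
First compute Macaulay numerator sum_t t * PV_t:
  t * PV_t at t = 0.5000: 19.295707
  t * PV_t at t = 1.0000: 37.232430
  t * PV_t at t = 1.5000: 53.881953
  t * PV_t at t = 2.0000: 69.312691
  t * PV_t at t = 2.5000: 83.589835
  t * PV_t at t = 3.0000: 2516.162905
Macaulay duration D = 2779.475521 / 1018.558393 = 2.728833
Modified duration = D / (1 + y/m) = 2.728833 / (1 + 0.036500) = 2.632738


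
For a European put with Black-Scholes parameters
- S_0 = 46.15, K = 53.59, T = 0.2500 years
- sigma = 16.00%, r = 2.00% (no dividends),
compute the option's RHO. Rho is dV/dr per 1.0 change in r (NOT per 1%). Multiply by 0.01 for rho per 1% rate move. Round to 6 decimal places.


Answer: Rho = -12.897976

Derivation:
d1 = -1.7658190320; d2 = -1.8458190320
phi(d1) = 0.0839111347; exp(-qT) = 1.0000000000; exp(-rT) = 0.9950124792
N(-d2) = 0.9675407569
Rho = -K*T*exp(-rT)*N(-d2) = -53.5900 * 0.2500 * 0.9950124792 * 0.9675407569 = -12.897976


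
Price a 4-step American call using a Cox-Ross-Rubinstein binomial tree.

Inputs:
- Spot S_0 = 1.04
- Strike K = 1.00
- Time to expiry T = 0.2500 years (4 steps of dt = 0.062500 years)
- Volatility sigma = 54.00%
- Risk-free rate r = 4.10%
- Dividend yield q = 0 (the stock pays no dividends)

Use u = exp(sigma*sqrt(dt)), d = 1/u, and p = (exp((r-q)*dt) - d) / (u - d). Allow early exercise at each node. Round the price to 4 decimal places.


Answer: Price = V(0,0) = 0.1356

Derivation:
dt = T/N = 0.062500
u = exp(sigma*sqrt(dt)) = 1.144537; d = 1/u = 0.873716
p = (exp((r-q)*dt) - d) / (u - d) = 0.475775
Discount per step: exp(-r*dt) = 0.997441
Stock lattice S(k, i) with i counting down-moves:
  k=0: S(0,0) = 1.0400
  k=1: S(1,0) = 1.1903; S(1,1) = 0.9087
  k=2: S(2,0) = 1.3624; S(2,1) = 1.0400; S(2,2) = 0.7939
  k=3: S(3,0) = 1.5593; S(3,1) = 1.1903; S(3,2) = 0.9087; S(3,3) = 0.6937
  k=4: S(4,0) = 1.7846; S(4,1) = 1.3624; S(4,2) = 1.0400; S(4,3) = 0.7939; S(4,4) = 0.6061
Terminal payoffs V(N, i) = max(S_T - K, 0):
  V(4,0) = 0.784647; V(4,1) = 0.362363; V(4,2) = 0.040000; V(4,3) = 0.000000; V(4,4) = 0.000000
Backward induction: V(k, i) = exp(-r*dt) * [p * V(k+1, i) + (1-p) * V(k+1, i+1)]; then take max(V_cont, immediate exercise) for American.
  V(3,0) = exp(-r*dt) * [p*0.784647 + (1-p)*0.362363] = 0.561834; exercise = 0.559275; V(3,0) = max -> 0.561834
  V(3,1) = exp(-r*dt) * [p*0.362363 + (1-p)*0.040000] = 0.192877; exercise = 0.190318; V(3,1) = max -> 0.192877
  V(3,2) = exp(-r*dt) * [p*0.040000 + (1-p)*0.000000] = 0.018982; exercise = 0.000000; V(3,2) = max -> 0.018982
  V(3,3) = exp(-r*dt) * [p*0.000000 + (1-p)*0.000000] = 0.000000; exercise = 0.000000; V(3,3) = max -> 0.000000
  V(2,0) = exp(-r*dt) * [p*0.561834 + (1-p)*0.192877] = 0.367475; exercise = 0.362363; V(2,0) = max -> 0.367475
  V(2,1) = exp(-r*dt) * [p*0.192877 + (1-p)*0.018982] = 0.101457; exercise = 0.040000; V(2,1) = max -> 0.101457
  V(2,2) = exp(-r*dt) * [p*0.018982 + (1-p)*0.000000] = 0.009008; exercise = 0.000000; V(2,2) = max -> 0.009008
  V(1,0) = exp(-r*dt) * [p*0.367475 + (1-p)*0.101457] = 0.227438; exercise = 0.190318; V(1,0) = max -> 0.227438
  V(1,1) = exp(-r*dt) * [p*0.101457 + (1-p)*0.009008] = 0.052857; exercise = 0.000000; V(1,1) = max -> 0.052857
  V(0,0) = exp(-r*dt) * [p*0.227438 + (1-p)*0.052857] = 0.135571; exercise = 0.040000; V(0,0) = max -> 0.135571


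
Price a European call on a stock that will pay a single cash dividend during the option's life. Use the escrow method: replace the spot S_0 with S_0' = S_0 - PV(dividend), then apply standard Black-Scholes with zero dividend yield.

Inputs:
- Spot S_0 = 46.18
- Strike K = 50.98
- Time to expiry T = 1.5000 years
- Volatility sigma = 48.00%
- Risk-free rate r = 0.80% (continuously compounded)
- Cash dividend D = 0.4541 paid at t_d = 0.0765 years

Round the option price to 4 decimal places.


Answer: Price = 8.9316

Derivation:
PV(D) = D * exp(-r * t_d) = 0.4541 * 0.99938819 = 0.45382218
S_0' = S_0 - PV(D) = 46.1800 - 0.45382218 = 45.72617782
d1 = (ln(S_0'/K) + (r + sigma^2/2)*T) / (sigma*sqrt(T)) = 0.12934251
d2 = d1 - sigma*sqrt(T) = -0.45853503
exp(-rT) = 0.98807171
N(d1) = 0.55145668; N(d2) = 0.32328405
C = S_0' * N(d1) - K * exp(-rT) * N(d2) = 45.72617782 * 0.55145668 - 50.9800 * 0.98807171 * 0.32328405 = 8.9316


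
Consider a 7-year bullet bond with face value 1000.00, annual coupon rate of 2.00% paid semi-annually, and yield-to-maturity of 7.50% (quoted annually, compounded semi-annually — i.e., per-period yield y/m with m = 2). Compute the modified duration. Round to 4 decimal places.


Answer: Modified duration = 6.2258

Derivation:
Coupon per period c = face * coupon_rate / m = 10.000000
Periods per year m = 2; per-period yield y/m = 0.037500
Number of cashflows N = 14
Cashflows (t years, CF_t, discount factor 1/(1+y/m)^(m*t), PV):
  t = 0.5000: CF_t = 10.000000, DF = 0.963855, PV = 9.638554
  t = 1.0000: CF_t = 10.000000, DF = 0.929017, PV = 9.290173
  t = 1.5000: CF_t = 10.000000, DF = 0.895438, PV = 8.954383
  t = 2.0000: CF_t = 10.000000, DF = 0.863073, PV = 8.630731
  t = 2.5000: CF_t = 10.000000, DF = 0.831878, PV = 8.318777
  t = 3.0000: CF_t = 10.000000, DF = 0.801810, PV = 8.018098
  t = 3.5000: CF_t = 10.000000, DF = 0.772829, PV = 7.728287
  t = 4.0000: CF_t = 10.000000, DF = 0.744895, PV = 7.448952
  t = 4.5000: CF_t = 10.000000, DF = 0.717971, PV = 7.179712
  t = 5.0000: CF_t = 10.000000, DF = 0.692020, PV = 6.920205
  t = 5.5000: CF_t = 10.000000, DF = 0.667008, PV = 6.670077
  t = 6.0000: CF_t = 10.000000, DF = 0.642899, PV = 6.428990
  t = 6.5000: CF_t = 10.000000, DF = 0.619662, PV = 6.196617
  t = 7.0000: CF_t = 1010.000000, DF = 0.597264, PV = 603.236899
Price P = sum_t PV_t = 704.660454
First compute Macaulay numerator sum_t t * PV_t:
  t * PV_t at t = 0.5000: 4.819277
  t * PV_t at t = 1.0000: 9.290173
  t * PV_t at t = 1.5000: 13.431575
  t * PV_t at t = 2.0000: 17.261462
  t * PV_t at t = 2.5000: 20.796942
  t * PV_t at t = 3.0000: 24.054294
  t * PV_t at t = 3.5000: 27.049006
  t * PV_t at t = 4.0000: 29.795807
  t * PV_t at t = 4.5000: 32.308706
  t * PV_t at t = 5.0000: 34.601024
  t * PV_t at t = 5.5000: 36.685423
  t * PV_t at t = 6.0000: 38.573939
  t * PV_t at t = 6.5000: 40.278008
  t * PV_t at t = 7.0000: 4222.658290
Macaulay duration D = 4551.603925 / 704.660454 = 6.459287
Modified duration = D / (1 + y/m) = 6.459287 / (1 + 0.037500) = 6.225819


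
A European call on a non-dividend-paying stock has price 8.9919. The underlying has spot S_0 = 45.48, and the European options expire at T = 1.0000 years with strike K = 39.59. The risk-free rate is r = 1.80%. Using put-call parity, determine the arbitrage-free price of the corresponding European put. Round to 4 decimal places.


Answer: Put price = 2.3957

Derivation:
Put-call parity: C - P = S_0 * exp(-qT) - K * exp(-rT).
S_0 * exp(-qT) = 45.4800 * 1.00000000 = 45.48000000
K * exp(-rT) = 39.5900 * 0.98216103 = 38.88375527
P = C - S*exp(-qT) + K*exp(-rT)
P = 8.9919 - 45.48000000 + 38.88375527 = 2.3957


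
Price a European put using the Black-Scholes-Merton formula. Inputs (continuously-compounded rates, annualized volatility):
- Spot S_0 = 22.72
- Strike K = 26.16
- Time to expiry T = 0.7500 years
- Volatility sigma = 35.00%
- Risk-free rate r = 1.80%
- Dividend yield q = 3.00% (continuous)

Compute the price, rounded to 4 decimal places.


d1 = (ln(S/K) + (r - q + 0.5*sigma^2) * T) / (sigma * sqrt(T)) = -0.34327080
d2 = d1 - sigma * sqrt(T) = -0.64637970
exp(-rT) = 0.98659072; exp(-qT) = 0.97775124
P = K * exp(-rT) * N(-d2) - S_0 * exp(-qT) * N(-d1)
N(-d1) = 0.63430263; N(-d2) = 0.74098326
P = 26.1600 * 0.98659072 * 0.74098326 - 22.7200 * 0.97775124 * 0.63430263 = 5.0335

Answer: Price = 5.0335


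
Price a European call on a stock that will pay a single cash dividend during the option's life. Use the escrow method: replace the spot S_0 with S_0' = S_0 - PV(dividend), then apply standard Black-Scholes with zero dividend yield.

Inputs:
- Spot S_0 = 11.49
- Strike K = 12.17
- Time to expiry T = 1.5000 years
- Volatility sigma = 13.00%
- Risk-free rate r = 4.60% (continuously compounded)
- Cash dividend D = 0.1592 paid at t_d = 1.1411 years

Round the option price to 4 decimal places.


PV(D) = D * exp(-r * t_d) = 0.1592 * 0.94886324 = 0.15105903
S_0' = S_0 - PV(D) = 11.4900 - 0.15105903 = 11.33894097
d1 = (ln(S_0'/K) + (r + sigma^2/2)*T) / (sigma*sqrt(T)) = 0.06873644
d2 = d1 - sigma*sqrt(T) = -0.09048039
exp(-rT) = 0.93332668
N(d1) = 0.52740029; N(d2) = 0.46395274
C = S_0' * N(d1) - K * exp(-rT) * N(d2) = 11.33894097 * 0.52740029 - 12.1700 * 0.93332668 * 0.46395274 = 0.7103

Answer: Price = 0.7103


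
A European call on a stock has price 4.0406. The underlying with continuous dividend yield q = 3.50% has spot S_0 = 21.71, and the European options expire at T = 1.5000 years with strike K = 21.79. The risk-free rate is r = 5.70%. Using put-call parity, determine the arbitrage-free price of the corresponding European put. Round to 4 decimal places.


Answer: Put price = 3.4454

Derivation:
Put-call parity: C - P = S_0 * exp(-qT) - K * exp(-rT).
S_0 * exp(-qT) = 21.7100 * 0.94885432 = 20.59962731
K * exp(-rT) = 21.7900 * 0.91805314 = 20.00437799
P = C - S*exp(-qT) + K*exp(-rT)
P = 4.0406 - 20.59962731 + 20.00437799 = 3.4454


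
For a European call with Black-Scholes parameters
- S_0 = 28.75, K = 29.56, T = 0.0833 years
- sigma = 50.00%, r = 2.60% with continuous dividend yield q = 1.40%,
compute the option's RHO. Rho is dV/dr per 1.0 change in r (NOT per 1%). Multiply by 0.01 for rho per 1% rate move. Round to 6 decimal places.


Answer: Rho = 0.978620

Derivation:
d1 = -0.1134528215; d2 = -0.2577615184
phi(d1) = 0.3963830233; exp(-qT) = 0.9988344797; exp(-rT) = 0.9978365437
N(d2) = 0.3982954825
Rho = K*T*exp(-rT)*N(d2) = 29.5600 * 0.0833 * 0.9978365437 * 0.3982954825 = 0.978620


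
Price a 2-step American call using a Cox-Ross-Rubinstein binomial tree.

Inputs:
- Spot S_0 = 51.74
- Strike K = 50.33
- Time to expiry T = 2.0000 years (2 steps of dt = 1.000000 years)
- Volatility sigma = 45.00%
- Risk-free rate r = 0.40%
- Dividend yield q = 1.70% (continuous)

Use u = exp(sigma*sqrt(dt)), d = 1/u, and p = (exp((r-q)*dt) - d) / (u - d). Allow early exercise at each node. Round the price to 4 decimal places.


dt = T/N = 1.000000
u = exp(sigma*sqrt(dt)) = 1.568312; d = 1/u = 0.637628
p = (exp((r-q)*dt) - d) / (u - d) = 0.375483
Discount per step: exp(-r*dt) = 0.996008
Stock lattice S(k, i) with i counting down-moves:
  k=0: S(0,0) = 51.7400
  k=1: S(1,0) = 81.1445; S(1,1) = 32.9909
  k=2: S(2,0) = 127.2599; S(2,1) = 51.7400; S(2,2) = 21.0359
Terminal payoffs V(N, i) = max(S_T - K, 0):
  V(2,0) = 76.929865; V(2,1) = 1.410000; V(2,2) = 0.000000
Backward induction: V(k, i) = exp(-r*dt) * [p * V(k+1, i) + (1-p) * V(k+1, i+1)]; then take max(V_cont, immediate exercise) for American.
  V(1,0) = exp(-r*dt) * [p*76.929865 + (1-p)*1.410000] = 29.647594; exercise = 30.814472; V(1,0) = max -> 30.814472
  V(1,1) = exp(-r*dt) * [p*1.410000 + (1-p)*0.000000] = 0.527317; exercise = 0.000000; V(1,1) = max -> 0.527317
  V(0,0) = exp(-r*dt) * [p*30.814472 + (1-p)*0.527317] = 11.852124; exercise = 1.410000; V(0,0) = max -> 11.852124

Answer: Price = V(0,0) = 11.8521


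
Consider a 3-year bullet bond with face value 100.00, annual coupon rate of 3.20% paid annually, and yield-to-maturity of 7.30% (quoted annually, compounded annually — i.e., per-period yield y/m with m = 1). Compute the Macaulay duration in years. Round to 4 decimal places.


Answer: Macaulay duration = 2.9021 years

Derivation:
Coupon per period c = face * coupon_rate / m = 3.200000
Periods per year m = 1; per-period yield y/m = 0.073000
Number of cashflows N = 3
Cashflows (t years, CF_t, discount factor 1/(1+y/m)^(m*t), PV):
  t = 1.0000: CF_t = 3.200000, DF = 0.931966, PV = 2.982293
  t = 2.0000: CF_t = 3.200000, DF = 0.868561, PV = 2.779397
  t = 3.0000: CF_t = 103.200000, DF = 0.809470, PV = 83.537319
Price P = sum_t PV_t = 89.299008
Macaulay numerator sum_t t * PV_t:
  t * PV_t at t = 1.0000: 2.982293
  t * PV_t at t = 2.0000: 5.558793
  t * PV_t at t = 3.0000: 250.611956
Macaulay duration D = (sum_t t * PV_t) / P = 259.153042 / 89.299008 = 2.902082


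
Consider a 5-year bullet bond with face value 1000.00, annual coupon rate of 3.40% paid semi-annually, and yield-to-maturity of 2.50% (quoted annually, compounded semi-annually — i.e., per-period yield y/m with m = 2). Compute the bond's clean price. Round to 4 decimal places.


Answer: Price = 1042.0549

Derivation:
Coupon per period c = face * coupon_rate / m = 17.000000
Periods per year m = 2; per-period yield y/m = 0.012500
Number of cashflows N = 10
Cashflows (t years, CF_t, discount factor 1/(1+y/m)^(m*t), PV):
  t = 0.5000: CF_t = 17.000000, DF = 0.987654, PV = 16.790123
  t = 1.0000: CF_t = 17.000000, DF = 0.975461, PV = 16.582838
  t = 1.5000: CF_t = 17.000000, DF = 0.963418, PV = 16.378112
  t = 2.0000: CF_t = 17.000000, DF = 0.951524, PV = 16.175913
  t = 2.5000: CF_t = 17.000000, DF = 0.939777, PV = 15.976210
  t = 3.0000: CF_t = 17.000000, DF = 0.928175, PV = 15.778973
  t = 3.5000: CF_t = 17.000000, DF = 0.916716, PV = 15.584171
  t = 4.0000: CF_t = 17.000000, DF = 0.905398, PV = 15.391774
  t = 4.5000: CF_t = 17.000000, DF = 0.894221, PV = 15.201752
  t = 5.0000: CF_t = 1017.000000, DF = 0.883181, PV = 898.195002
Price P = sum_t PV_t = 1042.054867
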